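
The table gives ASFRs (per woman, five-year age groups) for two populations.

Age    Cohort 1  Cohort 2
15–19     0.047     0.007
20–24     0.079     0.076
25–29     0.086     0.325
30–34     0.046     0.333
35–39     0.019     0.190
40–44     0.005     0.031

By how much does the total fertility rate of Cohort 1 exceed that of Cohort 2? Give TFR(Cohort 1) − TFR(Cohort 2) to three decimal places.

Cohort 1:
  Sum of ASFRs = 0.047 + 0.079 + 0.086 + 0.046 + 0.019 + 0.005 = 0.282
  TFR = 5 × 0.282 = 1.41
Cohort 2:
  Sum of ASFRs = 0.007 + 0.076 + 0.325 + 0.333 + 0.190 + 0.031 = 0.962
  TFR = 5 × 0.962 = 4.81
Difference = 1.41 − 4.81 = -3.4

-3.400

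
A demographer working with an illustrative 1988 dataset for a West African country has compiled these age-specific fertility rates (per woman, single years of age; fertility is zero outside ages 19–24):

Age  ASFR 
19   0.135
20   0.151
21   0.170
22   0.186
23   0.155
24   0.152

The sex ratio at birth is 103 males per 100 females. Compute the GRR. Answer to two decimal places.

0.47

Proportion female at birth = 100 / (100 + 103) = 0.49261.
Sum of ASFRs = 0.135 + 0.151 + 0.170 + 0.186 + 0.155 + 0.152 = 0.949
TFR = 0.949
GRR = 0.49261 × 0.949 = 0.46749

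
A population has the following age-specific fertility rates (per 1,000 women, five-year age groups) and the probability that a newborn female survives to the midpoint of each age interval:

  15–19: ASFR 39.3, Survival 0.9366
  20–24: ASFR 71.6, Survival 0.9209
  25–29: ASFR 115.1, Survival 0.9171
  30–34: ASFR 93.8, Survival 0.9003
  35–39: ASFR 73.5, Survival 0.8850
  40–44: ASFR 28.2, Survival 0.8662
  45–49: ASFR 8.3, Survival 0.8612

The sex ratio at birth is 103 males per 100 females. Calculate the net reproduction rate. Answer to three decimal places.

Proportion female at birth = 100 / (100 + 103) = 0.49261.
Weighting each age-specific rate by interval width and survival:
  15–19: 5 × 39.3/1000 × 0.9366 = 0.18404
  20–24: 5 × 71.6/1000 × 0.9209 = 0.32968
  25–29: 5 × 115.1/1000 × 0.9171 = 0.52779
  30–34: 5 × 93.8/1000 × 0.9003 = 0.42224
  35–39: 5 × 73.5/1000 × 0.8850 = 0.32524
  40–44: 5 × 28.2/1000 × 0.8662 = 0.12213
  45–49: 5 × 8.3/1000 × 0.8612 = 0.03574
Sum = 1.94686
NRR = 0.49261 × 1.94686 = 0.95904

0.959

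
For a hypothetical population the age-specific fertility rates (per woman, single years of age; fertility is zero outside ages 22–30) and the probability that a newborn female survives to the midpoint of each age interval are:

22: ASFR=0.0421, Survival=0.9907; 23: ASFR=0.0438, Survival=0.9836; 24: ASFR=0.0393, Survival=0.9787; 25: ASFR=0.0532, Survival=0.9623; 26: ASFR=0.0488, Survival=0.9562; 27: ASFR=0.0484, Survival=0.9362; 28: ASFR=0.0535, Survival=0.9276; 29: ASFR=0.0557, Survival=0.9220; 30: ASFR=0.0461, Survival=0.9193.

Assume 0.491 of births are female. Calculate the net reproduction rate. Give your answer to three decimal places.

Proportion female at birth = 0.491.
Per-age-group product (1 × ASFR × survival probability):
  22: 1 × 0.0421 × 0.9907 = 0.04171
  23: 1 × 0.0438 × 0.9836 = 0.04308
  24: 1 × 0.0393 × 0.9787 = 0.03846
  25: 1 × 0.0532 × 0.9623 = 0.05119
  26: 1 × 0.0488 × 0.9562 = 0.04666
  27: 1 × 0.0484 × 0.9362 = 0.04531
  28: 1 × 0.0535 × 0.9276 = 0.04963
  29: 1 × 0.0557 × 0.9220 = 0.05136
  30: 1 × 0.0461 × 0.9193 = 0.04238
Sum = 0.40978
NRR = 0.491 × 0.40978 = 0.20120

0.201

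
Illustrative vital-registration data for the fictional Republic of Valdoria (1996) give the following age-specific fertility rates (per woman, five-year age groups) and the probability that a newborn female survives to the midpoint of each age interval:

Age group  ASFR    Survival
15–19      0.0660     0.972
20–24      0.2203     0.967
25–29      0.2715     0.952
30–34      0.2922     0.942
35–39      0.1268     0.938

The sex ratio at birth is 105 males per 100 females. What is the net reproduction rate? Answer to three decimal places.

2.268

Proportion female at birth = 100 / (100 + 105) = 0.48780.
Per-age-group product (5 × ASFR × survival probability):
  15–19: 5 × 0.0660 × 0.972 = 0.32076
  20–24: 5 × 0.2203 × 0.967 = 1.06515
  25–29: 5 × 0.2715 × 0.952 = 1.29234
  30–34: 5 × 0.2922 × 0.942 = 1.37626
  35–39: 5 × 0.1268 × 0.938 = 0.59469
Sum = 4.64920
NRR = 0.48780 × 4.64920 = 2.26788
NRR > 1, so each generation more than replaces itself.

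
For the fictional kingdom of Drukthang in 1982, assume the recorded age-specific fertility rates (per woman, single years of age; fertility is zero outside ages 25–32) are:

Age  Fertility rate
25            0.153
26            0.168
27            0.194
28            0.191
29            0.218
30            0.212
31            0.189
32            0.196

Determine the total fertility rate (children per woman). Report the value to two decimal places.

Sum of ASFRs = 0.153 + 0.168 + 0.194 + 0.191 + 0.218 + 0.212 + 0.189 + 0.196 = 1.521
TFR = 1.521

1.52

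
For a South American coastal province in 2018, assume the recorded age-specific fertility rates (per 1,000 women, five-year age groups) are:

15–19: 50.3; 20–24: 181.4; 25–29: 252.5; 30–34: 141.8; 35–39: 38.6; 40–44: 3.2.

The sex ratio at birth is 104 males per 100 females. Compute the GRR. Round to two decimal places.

1.64

Proportion female at birth = 100 / (100 + 104) = 0.49020.
Sum of ASFRs = 50.3 + 181.4 + 252.5 + 141.8 + 38.6 + 3.2 = 667.8
TFR = 5 × 667.8 / 1000 = 3.339
GRR = 0.49020 × 3.339 = 1.63678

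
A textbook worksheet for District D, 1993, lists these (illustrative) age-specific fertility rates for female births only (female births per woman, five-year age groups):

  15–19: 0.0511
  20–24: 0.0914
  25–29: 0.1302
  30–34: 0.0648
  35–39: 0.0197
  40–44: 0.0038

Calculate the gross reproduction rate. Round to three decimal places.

1.805

Sum of female ASFRs = 0.0511 + 0.0914 + 0.1302 + 0.0648 + 0.0197 + 0.0038 = 0.3610
GRR = 5 × 0.3610 = 1.805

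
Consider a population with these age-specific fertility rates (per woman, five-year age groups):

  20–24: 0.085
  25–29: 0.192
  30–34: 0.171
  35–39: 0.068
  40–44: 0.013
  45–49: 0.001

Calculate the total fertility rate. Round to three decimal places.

2.650

Sum of ASFRs = 0.085 + 0.192 + 0.171 + 0.068 + 0.013 + 0.001 = 0.530
TFR = 5 × 0.530 = 2.65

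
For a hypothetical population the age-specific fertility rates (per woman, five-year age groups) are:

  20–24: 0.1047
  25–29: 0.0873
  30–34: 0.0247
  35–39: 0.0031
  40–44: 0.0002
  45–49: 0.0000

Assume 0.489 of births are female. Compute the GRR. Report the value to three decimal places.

Proportion female at birth = 0.489.
Sum of ASFRs = 0.1047 + 0.0873 + 0.0247 + 0.0031 + 0.0002 + 0.0000 = 0.2200
TFR = 5 × 0.2200 = 1.1
GRR = 0.489 × 1.1 = 0.53790

0.538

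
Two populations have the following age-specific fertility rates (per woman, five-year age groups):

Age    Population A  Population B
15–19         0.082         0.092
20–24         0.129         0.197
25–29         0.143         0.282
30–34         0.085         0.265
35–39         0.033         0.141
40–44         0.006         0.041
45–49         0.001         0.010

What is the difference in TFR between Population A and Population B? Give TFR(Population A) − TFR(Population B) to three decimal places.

Population A:
  Sum of ASFRs = 0.082 + 0.129 + 0.143 + 0.085 + 0.033 + 0.006 + 0.001 = 0.479
  TFR = 5 × 0.479 = 2.395
Population B:
  Sum of ASFRs = 0.092 + 0.197 + 0.282 + 0.265 + 0.141 + 0.041 + 0.010 = 1.028
  TFR = 5 × 1.028 = 5.14
Difference = 2.395 − 5.14 = -2.745

-2.745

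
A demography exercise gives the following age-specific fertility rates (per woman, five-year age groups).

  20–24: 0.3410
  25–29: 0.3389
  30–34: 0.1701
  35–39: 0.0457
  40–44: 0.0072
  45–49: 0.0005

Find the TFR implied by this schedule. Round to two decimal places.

Sum of ASFRs = 0.3410 + 0.3389 + 0.1701 + 0.0457 + 0.0072 + 0.0005 = 0.9034
TFR = 5 × 0.9034 = 4.517

4.52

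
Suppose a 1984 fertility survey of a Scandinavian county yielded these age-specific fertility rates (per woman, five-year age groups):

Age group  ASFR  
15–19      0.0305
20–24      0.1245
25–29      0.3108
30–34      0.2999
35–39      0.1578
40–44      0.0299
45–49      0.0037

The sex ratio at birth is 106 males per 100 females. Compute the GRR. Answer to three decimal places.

Proportion female at birth = 100 / (100 + 106) = 0.48544.
Sum of ASFRs = 0.0305 + 0.1245 + 0.3108 + 0.2999 + 0.1578 + 0.0299 + 0.0037 = 0.9571
TFR = 5 × 0.9571 = 4.7855
GRR = 0.48544 × 4.7855 = 2.32307

2.323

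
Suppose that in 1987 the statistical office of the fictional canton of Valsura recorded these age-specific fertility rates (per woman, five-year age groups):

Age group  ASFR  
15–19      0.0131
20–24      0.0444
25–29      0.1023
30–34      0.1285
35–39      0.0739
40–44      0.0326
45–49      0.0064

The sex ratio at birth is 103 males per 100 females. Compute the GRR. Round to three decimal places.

0.988

Proportion female at birth = 100 / (100 + 103) = 0.49261.
Sum of ASFRs = 0.0131 + 0.0444 + 0.1023 + 0.1285 + 0.0739 + 0.0326 + 0.0064 = 0.4012
TFR = 5 × 0.4012 = 2.006
GRR = 0.49261 × 2.006 = 0.98818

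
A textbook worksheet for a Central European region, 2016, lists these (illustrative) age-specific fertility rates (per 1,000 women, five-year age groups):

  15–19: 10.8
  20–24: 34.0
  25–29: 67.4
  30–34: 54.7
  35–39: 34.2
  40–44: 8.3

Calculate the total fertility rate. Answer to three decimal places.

Sum of ASFRs = 10.8 + 34.0 + 67.4 + 54.7 + 34.2 + 8.3 = 209.4
TFR = 5 × 209.4 / 1000 = 1.047

1.047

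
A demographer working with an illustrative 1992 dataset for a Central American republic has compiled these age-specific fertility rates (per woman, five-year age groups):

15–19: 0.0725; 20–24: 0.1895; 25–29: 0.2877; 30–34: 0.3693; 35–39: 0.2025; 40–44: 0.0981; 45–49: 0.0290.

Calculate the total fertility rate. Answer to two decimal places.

6.24

Sum of ASFRs = 0.0725 + 0.1895 + 0.2877 + 0.3693 + 0.2025 + 0.0981 + 0.0290 = 1.2486
TFR = 5 × 1.2486 = 6.243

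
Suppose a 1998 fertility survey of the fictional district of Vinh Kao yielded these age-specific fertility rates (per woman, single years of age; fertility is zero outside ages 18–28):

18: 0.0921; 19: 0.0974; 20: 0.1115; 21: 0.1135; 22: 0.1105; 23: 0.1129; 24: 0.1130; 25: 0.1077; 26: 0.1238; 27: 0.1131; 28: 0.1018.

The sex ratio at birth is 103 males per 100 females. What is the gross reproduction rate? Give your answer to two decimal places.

0.59

Proportion female at birth = 100 / (100 + 103) = 0.49261.
Sum of ASFRs = 0.0921 + 0.0974 + 0.1115 + 0.1135 + 0.1105 + 0.1129 + 0.1130 + 0.1077 + 0.1238 + 0.1131 + 0.1018 = 1.1973
TFR = 1.1973
GRR = 0.49261 × 1.1973 = 0.58980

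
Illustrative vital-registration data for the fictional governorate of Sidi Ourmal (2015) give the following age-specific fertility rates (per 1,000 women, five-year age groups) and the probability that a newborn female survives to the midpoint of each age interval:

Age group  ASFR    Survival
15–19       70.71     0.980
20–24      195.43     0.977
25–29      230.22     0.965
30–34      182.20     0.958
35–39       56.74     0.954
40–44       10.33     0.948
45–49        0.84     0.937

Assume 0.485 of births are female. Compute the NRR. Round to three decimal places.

1.750

Proportion female at birth = 0.485.
Survival-weighted fertility by age (5·fₓ·Sₓ):
  15–19: 5 × 70.71/1000 × 0.980 = 0.34648
  20–24: 5 × 195.43/1000 × 0.977 = 0.95468
  25–29: 5 × 230.22/1000 × 0.965 = 1.11081
  30–34: 5 × 182.20/1000 × 0.958 = 0.87274
  35–39: 5 × 56.74/1000 × 0.954 = 0.27065
  40–44: 5 × 10.33/1000 × 0.948 = 0.04896
  45–49: 5 × 0.84/1000 × 0.937 = 0.00394
Sum = 3.60826
NRR = 0.485 × 3.60826 = 1.75001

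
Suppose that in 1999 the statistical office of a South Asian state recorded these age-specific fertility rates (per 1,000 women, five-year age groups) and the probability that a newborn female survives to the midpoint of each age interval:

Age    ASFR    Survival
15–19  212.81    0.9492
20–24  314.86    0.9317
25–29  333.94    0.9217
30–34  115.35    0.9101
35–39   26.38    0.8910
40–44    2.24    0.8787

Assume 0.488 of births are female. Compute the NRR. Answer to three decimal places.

Proportion female at birth = 0.488.
Survival-weighted fertility by age (5·fₓ·Sₓ):
  15–19: 5 × 212.81/1000 × 0.9492 = 1.01000
  20–24: 5 × 314.86/1000 × 0.9317 = 1.46678
  25–29: 5 × 333.94/1000 × 0.9217 = 1.53896
  30–34: 5 × 115.35/1000 × 0.9101 = 0.52490
  35–39: 5 × 26.38/1000 × 0.8910 = 0.11752
  40–44: 5 × 2.24/1000 × 0.8787 = 0.00984
Sum = 4.66800
NRR = 0.488 × 4.66800 = 2.27798

2.278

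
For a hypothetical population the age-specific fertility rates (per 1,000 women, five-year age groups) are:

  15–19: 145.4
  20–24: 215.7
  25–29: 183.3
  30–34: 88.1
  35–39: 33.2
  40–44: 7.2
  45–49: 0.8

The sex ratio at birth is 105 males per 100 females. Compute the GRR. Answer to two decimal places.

Proportion female at birth = 100 / (100 + 105) = 0.48780.
Sum of ASFRs = 145.4 + 215.7 + 183.3 + 88.1 + 33.2 + 7.2 + 0.8 = 673.7
TFR = 5 × 673.7 / 1000 = 3.3685
GRR = 0.48780 × 3.3685 = 1.64315

1.64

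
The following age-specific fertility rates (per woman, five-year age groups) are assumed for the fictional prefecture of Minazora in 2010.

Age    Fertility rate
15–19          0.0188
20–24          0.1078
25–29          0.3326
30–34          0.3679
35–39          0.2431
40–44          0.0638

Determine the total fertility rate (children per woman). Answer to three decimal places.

5.670

Sum of ASFRs = 0.0188 + 0.1078 + 0.3326 + 0.3679 + 0.2431 + 0.0638 = 1.1340
TFR = 5 × 1.1340 = 5.67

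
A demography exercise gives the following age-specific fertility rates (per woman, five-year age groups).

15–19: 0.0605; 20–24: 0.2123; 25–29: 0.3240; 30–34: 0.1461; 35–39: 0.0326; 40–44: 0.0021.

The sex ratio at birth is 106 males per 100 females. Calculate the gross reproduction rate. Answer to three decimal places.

Proportion female at birth = 100 / (100 + 106) = 0.48544.
Sum of ASFRs = 0.0605 + 0.2123 + 0.3240 + 0.1461 + 0.0326 + 0.0021 = 0.7776
TFR = 5 × 0.7776 = 3.888
GRR = 0.48544 × 3.888 = 1.88739

1.887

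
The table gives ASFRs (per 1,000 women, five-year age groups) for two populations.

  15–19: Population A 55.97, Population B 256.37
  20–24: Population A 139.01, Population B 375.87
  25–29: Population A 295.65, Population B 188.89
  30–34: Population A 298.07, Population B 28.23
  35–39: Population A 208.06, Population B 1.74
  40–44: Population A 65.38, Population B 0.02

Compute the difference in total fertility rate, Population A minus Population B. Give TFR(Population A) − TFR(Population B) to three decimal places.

1.055

Population A:
  Sum of ASFRs = 55.97 + 139.01 + 295.65 + 298.07 + 208.06 + 65.38 = 1062.14
  TFR = 5 × 1062.14 / 1000 = 5.3107
Population B:
  Sum of ASFRs = 256.37 + 375.87 + 188.89 + 28.23 + 1.74 + 0.02 = 851.12
  TFR = 5 × 851.12 / 1000 = 4.2556
Difference = 5.3107 − 4.2556 = 1.0551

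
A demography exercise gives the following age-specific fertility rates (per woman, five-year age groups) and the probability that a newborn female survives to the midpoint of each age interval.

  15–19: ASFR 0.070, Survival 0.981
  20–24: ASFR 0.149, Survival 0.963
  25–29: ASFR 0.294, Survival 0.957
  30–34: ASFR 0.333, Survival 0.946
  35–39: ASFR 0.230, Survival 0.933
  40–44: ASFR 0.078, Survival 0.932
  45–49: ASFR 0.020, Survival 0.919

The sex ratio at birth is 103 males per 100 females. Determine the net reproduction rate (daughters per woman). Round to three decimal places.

Proportion female at birth = 100 / (100 + 103) = 0.49261.
Per-age-group product (5 × ASFR × survival probability):
  15–19: 5 × 0.070 × 0.981 = 0.34335
  20–24: 5 × 0.149 × 0.963 = 0.71744
  25–29: 5 × 0.294 × 0.957 = 1.40679
  30–34: 5 × 0.333 × 0.946 = 1.57509
  35–39: 5 × 0.230 × 0.933 = 1.07295
  40–44: 5 × 0.078 × 0.932 = 0.36348
  45–49: 5 × 0.020 × 0.919 = 0.09190
Sum = 5.57100
NRR = 0.49261 × 5.57100 = 2.74433

2.744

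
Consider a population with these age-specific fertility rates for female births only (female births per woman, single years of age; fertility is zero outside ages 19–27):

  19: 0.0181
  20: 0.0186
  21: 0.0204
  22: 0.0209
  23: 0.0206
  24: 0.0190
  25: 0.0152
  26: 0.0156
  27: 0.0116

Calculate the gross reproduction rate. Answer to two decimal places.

Sum of female ASFRs = 0.0181 + 0.0186 + 0.0204 + 0.0209 + 0.0206 + 0.0190 + 0.0152 + 0.0156 + 0.0116 = 0.1600
GRR = 0.16

0.16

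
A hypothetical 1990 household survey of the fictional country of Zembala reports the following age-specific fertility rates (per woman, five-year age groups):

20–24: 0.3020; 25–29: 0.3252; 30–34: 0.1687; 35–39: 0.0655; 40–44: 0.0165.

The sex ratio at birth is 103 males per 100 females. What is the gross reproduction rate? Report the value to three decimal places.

2.162

Proportion female at birth = 100 / (100 + 103) = 0.49261.
Sum of ASFRs = 0.3020 + 0.3252 + 0.1687 + 0.0655 + 0.0165 = 0.8779
TFR = 5 × 0.8779 = 4.3895
GRR = 0.49261 × 4.3895 = 2.16231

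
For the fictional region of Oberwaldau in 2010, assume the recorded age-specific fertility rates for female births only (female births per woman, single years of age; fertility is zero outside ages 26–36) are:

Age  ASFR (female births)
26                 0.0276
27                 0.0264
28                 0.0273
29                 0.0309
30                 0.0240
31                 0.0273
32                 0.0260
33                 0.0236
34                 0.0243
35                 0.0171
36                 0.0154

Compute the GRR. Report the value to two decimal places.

Sum of female ASFRs = 0.0276 + 0.0264 + 0.0273 + 0.0309 + 0.0240 + 0.0273 + 0.0260 + 0.0236 + 0.0243 + 0.0171 + 0.0154 = 0.2699
GRR = 0.2699

0.27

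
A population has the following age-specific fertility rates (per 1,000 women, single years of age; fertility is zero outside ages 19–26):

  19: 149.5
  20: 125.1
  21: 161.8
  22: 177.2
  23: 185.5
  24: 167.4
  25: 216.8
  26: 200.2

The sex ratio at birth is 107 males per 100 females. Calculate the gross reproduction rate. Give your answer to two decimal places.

0.67

Proportion female at birth = 100 / (100 + 107) = 0.48309.
Sum of ASFRs = 149.5 + 125.1 + 161.8 + 177.2 + 185.5 + 167.4 + 216.8 + 200.2 = 1383.5
TFR = 1383.5 / 1000 = 1.3835
GRR = 0.48309 × 1.3835 = 0.66836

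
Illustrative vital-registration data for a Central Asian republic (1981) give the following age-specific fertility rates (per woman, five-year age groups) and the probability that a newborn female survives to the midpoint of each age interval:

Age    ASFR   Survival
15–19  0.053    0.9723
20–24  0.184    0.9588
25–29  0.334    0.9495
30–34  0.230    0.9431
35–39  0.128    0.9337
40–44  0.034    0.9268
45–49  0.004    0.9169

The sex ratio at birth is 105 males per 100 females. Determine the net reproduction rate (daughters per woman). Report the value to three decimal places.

Proportion female at birth = 100 / (100 + 105) = 0.48780.
Each age group contributes 5 × ASFR × survival:
  15–19: 5 × 0.053 × 0.9723 = 0.25766
  20–24: 5 × 0.184 × 0.9588 = 0.88210
  25–29: 5 × 0.334 × 0.9495 = 1.58567
  30–34: 5 × 0.230 × 0.9431 = 1.08457
  35–39: 5 × 0.128 × 0.9337 = 0.59757
  40–44: 5 × 0.034 × 0.9268 = 0.15756
  45–49: 5 × 0.004 × 0.9169 = 0.01834
Sum = 4.58347
NRR = 0.48780 × 4.58347 = 2.23582

2.236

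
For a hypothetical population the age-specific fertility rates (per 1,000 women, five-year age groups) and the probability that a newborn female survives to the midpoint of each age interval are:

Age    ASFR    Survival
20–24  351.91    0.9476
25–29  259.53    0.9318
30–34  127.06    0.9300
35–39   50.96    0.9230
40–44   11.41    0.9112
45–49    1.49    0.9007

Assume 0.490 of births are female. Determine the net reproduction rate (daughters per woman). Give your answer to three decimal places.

1.843

Proportion female at birth = 0.490.
Survival-weighted fertility by age (5·fₓ·Sₓ):
  20–24: 5 × 351.91/1000 × 0.9476 = 1.66735
  25–29: 5 × 259.53/1000 × 0.9318 = 1.20915
  30–34: 5 × 127.06/1000 × 0.9300 = 0.59083
  35–39: 5 × 50.96/1000 × 0.9230 = 0.23518
  40–44: 5 × 11.41/1000 × 0.9112 = 0.05198
  45–49: 5 × 1.49/1000 × 0.9007 = 0.00671
Sum = 3.76120
NRR = 0.490 × 3.76120 = 1.84299
An NRR exceeding 1 indicates intrinsic growth under these rates.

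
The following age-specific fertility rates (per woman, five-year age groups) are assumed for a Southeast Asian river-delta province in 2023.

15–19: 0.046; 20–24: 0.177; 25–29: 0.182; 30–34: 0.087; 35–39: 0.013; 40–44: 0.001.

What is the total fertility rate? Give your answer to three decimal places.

2.530

Sum of ASFRs = 0.046 + 0.177 + 0.182 + 0.087 + 0.013 + 0.001 = 0.506
TFR = 5 × 0.506 = 2.53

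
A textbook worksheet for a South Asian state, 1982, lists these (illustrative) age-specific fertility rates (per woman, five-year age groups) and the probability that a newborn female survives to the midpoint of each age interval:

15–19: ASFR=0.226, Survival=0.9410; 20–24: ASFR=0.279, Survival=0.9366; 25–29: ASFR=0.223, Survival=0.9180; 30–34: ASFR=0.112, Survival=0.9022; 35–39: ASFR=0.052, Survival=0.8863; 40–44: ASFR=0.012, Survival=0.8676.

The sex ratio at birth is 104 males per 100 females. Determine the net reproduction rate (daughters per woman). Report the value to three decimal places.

2.050

Proportion female at birth = 100 / (100 + 104) = 0.49020.
Survival-weighted fertility by age (5·fₓ·Sₓ):
  15–19: 5 × 0.226 × 0.9410 = 1.06333
  20–24: 5 × 0.279 × 0.9366 = 1.30656
  25–29: 5 × 0.223 × 0.9180 = 1.02357
  30–34: 5 × 0.112 × 0.9022 = 0.50523
  35–39: 5 × 0.052 × 0.8863 = 0.23044
  40–44: 5 × 0.012 × 0.8676 = 0.05206
Sum = 4.18119
NRR = 0.49020 × 4.18119 = 2.04962
NRR > 1, so each generation more than replaces itself.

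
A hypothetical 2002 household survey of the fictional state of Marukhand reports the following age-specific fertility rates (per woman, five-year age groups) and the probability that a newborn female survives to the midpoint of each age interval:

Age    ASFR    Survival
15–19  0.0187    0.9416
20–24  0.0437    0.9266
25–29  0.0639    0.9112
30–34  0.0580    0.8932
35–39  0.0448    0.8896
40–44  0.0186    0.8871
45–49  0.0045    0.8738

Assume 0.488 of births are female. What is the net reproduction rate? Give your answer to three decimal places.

Proportion female at birth = 0.488.
Per-age-group product (5 × ASFR × survival probability):
  15–19: 5 × 0.0187 × 0.9416 = 0.08804
  20–24: 5 × 0.0437 × 0.9266 = 0.20246
  25–29: 5 × 0.0639 × 0.9112 = 0.29113
  30–34: 5 × 0.0580 × 0.8932 = 0.25903
  35–39: 5 × 0.0448 × 0.8896 = 0.19927
  40–44: 5 × 0.0186 × 0.8871 = 0.08250
  45–49: 5 × 0.0045 × 0.8738 = 0.01966
Sum = 1.14209
NRR = 0.488 × 1.14209 = 0.55734

0.557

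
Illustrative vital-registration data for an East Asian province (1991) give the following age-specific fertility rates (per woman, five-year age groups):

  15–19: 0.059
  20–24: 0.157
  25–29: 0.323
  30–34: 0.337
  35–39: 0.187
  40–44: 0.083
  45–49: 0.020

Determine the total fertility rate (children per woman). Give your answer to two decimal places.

5.83

Sum of ASFRs = 0.059 + 0.157 + 0.323 + 0.337 + 0.187 + 0.083 + 0.020 = 1.166
TFR = 5 × 1.166 = 5.83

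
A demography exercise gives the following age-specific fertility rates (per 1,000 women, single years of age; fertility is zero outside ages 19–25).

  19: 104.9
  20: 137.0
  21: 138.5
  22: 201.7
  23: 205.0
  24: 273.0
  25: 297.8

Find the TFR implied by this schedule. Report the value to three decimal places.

Sum of ASFRs = 104.9 + 137.0 + 138.5 + 201.7 + 205.0 + 273.0 + 297.8 = 1357.9
TFR = 1357.9 / 1000 = 1.3579

1.358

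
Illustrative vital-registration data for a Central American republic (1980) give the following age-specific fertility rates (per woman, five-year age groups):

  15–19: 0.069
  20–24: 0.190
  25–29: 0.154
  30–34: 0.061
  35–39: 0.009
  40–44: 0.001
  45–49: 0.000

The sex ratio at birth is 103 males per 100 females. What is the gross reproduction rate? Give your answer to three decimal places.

Proportion female at birth = 100 / (100 + 103) = 0.49261.
Sum of ASFRs = 0.069 + 0.190 + 0.154 + 0.061 + 0.009 + 0.001 + 0.000 = 0.484
TFR = 5 × 0.484 = 2.42
GRR = 0.49261 × 2.42 = 1.19212

1.192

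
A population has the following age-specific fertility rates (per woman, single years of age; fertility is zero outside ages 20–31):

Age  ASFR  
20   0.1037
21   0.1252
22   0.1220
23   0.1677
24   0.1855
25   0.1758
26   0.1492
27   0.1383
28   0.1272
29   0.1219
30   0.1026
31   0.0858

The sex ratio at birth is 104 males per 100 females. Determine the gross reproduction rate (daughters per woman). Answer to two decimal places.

0.79

Proportion female at birth = 100 / (100 + 104) = 0.49020.
Sum of ASFRs = 0.1037 + 0.1252 + 0.1220 + 0.1677 + 0.1855 + 0.1758 + 0.1492 + 0.1383 + 0.1272 + 0.1219 + 0.1026 + 0.0858 = 1.6049
TFR = 1.6049
GRR = 0.49020 × 1.6049 = 0.78672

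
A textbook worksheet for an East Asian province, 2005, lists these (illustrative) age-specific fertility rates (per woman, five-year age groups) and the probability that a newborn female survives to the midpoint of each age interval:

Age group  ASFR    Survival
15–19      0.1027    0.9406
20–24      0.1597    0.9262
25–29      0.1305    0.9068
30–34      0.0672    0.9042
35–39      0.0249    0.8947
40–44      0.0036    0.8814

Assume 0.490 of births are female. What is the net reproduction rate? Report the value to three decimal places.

Proportion female at birth = 0.490.
Weighting each age-specific rate by interval width and survival:
  15–19: 5 × 0.1027 × 0.9406 = 0.48300
  20–24: 5 × 0.1597 × 0.9262 = 0.73957
  25–29: 5 × 0.1305 × 0.9068 = 0.59169
  30–34: 5 × 0.0672 × 0.9042 = 0.30381
  35–39: 5 × 0.0249 × 0.8947 = 0.11139
  40–44: 5 × 0.0036 × 0.8814 = 0.01587
Sum = 2.24533
NRR = 0.490 × 2.24533 = 1.10021

1.100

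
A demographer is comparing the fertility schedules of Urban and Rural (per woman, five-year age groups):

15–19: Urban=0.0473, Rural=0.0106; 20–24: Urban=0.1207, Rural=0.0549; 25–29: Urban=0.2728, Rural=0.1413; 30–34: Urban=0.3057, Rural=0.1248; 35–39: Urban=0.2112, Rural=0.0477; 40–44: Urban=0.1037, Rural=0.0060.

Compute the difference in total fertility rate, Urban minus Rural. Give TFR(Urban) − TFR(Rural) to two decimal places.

Urban:
  Sum of ASFRs = 0.0473 + 0.1207 + 0.2728 + 0.3057 + 0.2112 + 0.1037 = 1.0614
  TFR = 5 × 1.0614 = 5.307
Rural:
  Sum of ASFRs = 0.0106 + 0.0549 + 0.1413 + 0.1248 + 0.0477 + 0.0060 = 0.3853
  TFR = 5 × 0.3853 = 1.9265
Difference = 5.307 − 1.9265 = 3.3805

3.38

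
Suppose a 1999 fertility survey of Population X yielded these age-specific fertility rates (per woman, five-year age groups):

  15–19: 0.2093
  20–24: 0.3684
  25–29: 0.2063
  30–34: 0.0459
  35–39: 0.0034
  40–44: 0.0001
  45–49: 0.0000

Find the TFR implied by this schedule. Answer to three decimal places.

4.167

Sum of ASFRs = 0.2093 + 0.3684 + 0.2063 + 0.0459 + 0.0034 + 0.0001 + 0.0000 = 0.8334
TFR = 5 × 0.8334 = 4.167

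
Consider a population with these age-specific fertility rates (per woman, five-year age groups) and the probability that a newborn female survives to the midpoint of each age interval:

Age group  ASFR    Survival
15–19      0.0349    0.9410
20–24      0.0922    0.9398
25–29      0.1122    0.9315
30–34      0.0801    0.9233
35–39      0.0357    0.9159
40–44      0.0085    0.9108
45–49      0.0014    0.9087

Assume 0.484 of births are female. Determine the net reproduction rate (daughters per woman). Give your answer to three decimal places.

0.822

Proportion female at birth = 0.484.
Each age group contributes 5 × ASFR × survival:
  15–19: 5 × 0.0349 × 0.9410 = 0.16420
  20–24: 5 × 0.0922 × 0.9398 = 0.43325
  25–29: 5 × 0.1122 × 0.9315 = 0.52257
  30–34: 5 × 0.0801 × 0.9233 = 0.36978
  35–39: 5 × 0.0357 × 0.9159 = 0.16349
  40–44: 5 × 0.0085 × 0.9108 = 0.03871
  45–49: 5 × 0.0014 × 0.9087 = 0.00636
Sum = 1.69836
NRR = 0.484 × 1.69836 = 0.82201
With NRR below 1 the population is below replacement fertility.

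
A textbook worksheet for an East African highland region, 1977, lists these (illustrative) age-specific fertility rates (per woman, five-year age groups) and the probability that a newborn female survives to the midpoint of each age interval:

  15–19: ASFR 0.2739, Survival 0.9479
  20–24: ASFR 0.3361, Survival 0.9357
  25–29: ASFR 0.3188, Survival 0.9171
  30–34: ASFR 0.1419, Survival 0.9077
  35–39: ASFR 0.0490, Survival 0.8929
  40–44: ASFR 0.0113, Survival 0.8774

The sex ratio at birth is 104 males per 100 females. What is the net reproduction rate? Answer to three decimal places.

Proportion female at birth = 100 / (100 + 104) = 0.49020.
Survival-weighted fertility by age (5·fₓ·Sₓ):
  15–19: 5 × 0.2739 × 0.9479 = 1.29815
  20–24: 5 × 0.3361 × 0.9357 = 1.57244
  25–29: 5 × 0.3188 × 0.9171 = 1.46186
  30–34: 5 × 0.1419 × 0.9077 = 0.64401
  35–39: 5 × 0.0490 × 0.8929 = 0.21876
  40–44: 5 × 0.0113 × 0.8774 = 0.04957
Sum = 5.24479
NRR = 0.49020 × 5.24479 = 2.57100

2.571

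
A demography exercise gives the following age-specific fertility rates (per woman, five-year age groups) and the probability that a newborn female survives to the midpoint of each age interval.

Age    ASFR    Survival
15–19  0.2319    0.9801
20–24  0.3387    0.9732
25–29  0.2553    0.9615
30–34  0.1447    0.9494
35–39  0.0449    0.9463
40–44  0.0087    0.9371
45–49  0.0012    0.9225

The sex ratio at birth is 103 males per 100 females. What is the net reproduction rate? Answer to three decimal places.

Proportion female at birth = 100 / (100 + 103) = 0.49261.
Per-age-group product (5 × ASFR × survival probability):
  15–19: 5 × 0.2319 × 0.9801 = 1.13643
  20–24: 5 × 0.3387 × 0.9732 = 1.64811
  25–29: 5 × 0.2553 × 0.9615 = 1.22735
  30–34: 5 × 0.1447 × 0.9494 = 0.68689
  35–39: 5 × 0.0449 × 0.9463 = 0.21244
  40–44: 5 × 0.0087 × 0.9371 = 0.04076
  45–49: 5 × 0.0012 × 0.9225 = 0.00554
Sum = 4.95752
NRR = 0.49261 × 4.95752 = 2.44212
NRR > 1, so each generation more than replaces itself.

2.442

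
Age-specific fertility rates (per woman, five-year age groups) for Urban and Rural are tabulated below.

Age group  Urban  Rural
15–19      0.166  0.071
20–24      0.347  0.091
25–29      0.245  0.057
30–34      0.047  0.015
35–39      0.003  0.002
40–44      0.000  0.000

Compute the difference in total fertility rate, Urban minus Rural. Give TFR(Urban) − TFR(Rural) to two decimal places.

Urban:
  Sum of ASFRs = 0.166 + 0.347 + 0.245 + 0.047 + 0.003 + 0.000 = 0.808
  TFR = 5 × 0.808 = 4.04
Rural:
  Sum of ASFRs = 0.071 + 0.091 + 0.057 + 0.015 + 0.002 + 0.000 = 0.236
  TFR = 5 × 0.236 = 1.18
Difference = 4.04 − 1.18 = 2.86

2.86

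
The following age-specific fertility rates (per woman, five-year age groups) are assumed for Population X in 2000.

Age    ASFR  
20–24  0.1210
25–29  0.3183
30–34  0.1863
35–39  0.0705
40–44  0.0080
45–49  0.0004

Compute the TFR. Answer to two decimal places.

3.52

Sum of ASFRs = 0.1210 + 0.3183 + 0.1863 + 0.0705 + 0.0080 + 0.0004 = 0.7045
TFR = 5 × 0.7045 = 3.5225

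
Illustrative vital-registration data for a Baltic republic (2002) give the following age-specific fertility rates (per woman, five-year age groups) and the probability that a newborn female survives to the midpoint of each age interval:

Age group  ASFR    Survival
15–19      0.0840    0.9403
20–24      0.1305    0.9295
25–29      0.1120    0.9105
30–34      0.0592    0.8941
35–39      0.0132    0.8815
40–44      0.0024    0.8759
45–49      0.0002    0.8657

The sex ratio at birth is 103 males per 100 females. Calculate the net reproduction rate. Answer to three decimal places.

0.909

Proportion female at birth = 100 / (100 + 103) = 0.49261.
Survival-weighted fertility by age (5·fₓ·Sₓ):
  15–19: 5 × 0.0840 × 0.9403 = 0.39493
  20–24: 5 × 0.1305 × 0.9295 = 0.60650
  25–29: 5 × 0.1120 × 0.9105 = 0.50988
  30–34: 5 × 0.0592 × 0.8941 = 0.26465
  35–39: 5 × 0.0132 × 0.8815 = 0.05818
  40–44: 5 × 0.0024 × 0.8759 = 0.01051
  45–49: 5 × 0.0002 × 0.8657 = 0.00087
Sum = 1.84552
NRR = 0.49261 × 1.84552 = 0.90912
With NRR below 1 the population is below replacement fertility.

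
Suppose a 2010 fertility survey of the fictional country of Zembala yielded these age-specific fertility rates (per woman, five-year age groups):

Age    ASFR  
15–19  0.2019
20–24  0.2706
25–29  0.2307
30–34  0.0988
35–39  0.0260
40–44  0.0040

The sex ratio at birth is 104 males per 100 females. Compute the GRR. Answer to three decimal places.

Proportion female at birth = 100 / (100 + 104) = 0.49020.
Sum of ASFRs = 0.2019 + 0.2706 + 0.2307 + 0.0988 + 0.0260 + 0.0040 = 0.8320
TFR = 5 × 0.8320 = 4.16
GRR = 0.49020 × 4.16 = 2.03923

2.039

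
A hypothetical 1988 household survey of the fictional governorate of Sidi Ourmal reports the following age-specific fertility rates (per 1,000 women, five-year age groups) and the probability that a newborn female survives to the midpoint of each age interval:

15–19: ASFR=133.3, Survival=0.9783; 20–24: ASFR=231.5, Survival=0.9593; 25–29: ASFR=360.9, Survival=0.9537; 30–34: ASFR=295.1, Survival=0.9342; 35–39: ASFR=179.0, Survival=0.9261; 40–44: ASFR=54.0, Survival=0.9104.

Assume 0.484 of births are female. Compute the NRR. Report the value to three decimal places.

Proportion female at birth = 0.484.
Per-age-group product (5 × ASFR × survival probability):
  15–19: 5 × 133.3/1000 × 0.9783 = 0.65204
  20–24: 5 × 231.5/1000 × 0.9593 = 1.11039
  25–29: 5 × 360.9/1000 × 0.9537 = 1.72095
  30–34: 5 × 295.1/1000 × 0.9342 = 1.37841
  35–39: 5 × 179.0/1000 × 0.9261 = 0.82886
  40–44: 5 × 54.0/1000 × 0.9104 = 0.24581
Sum = 5.93646
NRR = 0.484 × 5.93646 = 2.87325

2.873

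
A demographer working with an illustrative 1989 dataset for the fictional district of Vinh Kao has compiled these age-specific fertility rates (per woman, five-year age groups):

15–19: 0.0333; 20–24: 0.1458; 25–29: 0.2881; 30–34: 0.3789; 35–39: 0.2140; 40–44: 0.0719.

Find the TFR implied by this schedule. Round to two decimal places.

Sum of ASFRs = 0.0333 + 0.1458 + 0.2881 + 0.3789 + 0.2140 + 0.0719 = 1.1320
TFR = 5 × 1.1320 = 5.66

5.66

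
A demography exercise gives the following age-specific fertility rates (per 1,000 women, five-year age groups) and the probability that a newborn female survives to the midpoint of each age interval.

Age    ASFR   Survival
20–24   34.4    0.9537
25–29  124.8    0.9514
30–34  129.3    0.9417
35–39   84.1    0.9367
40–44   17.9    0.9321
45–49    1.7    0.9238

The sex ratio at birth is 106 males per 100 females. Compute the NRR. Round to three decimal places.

0.899

Proportion female at birth = 100 / (100 + 106) = 0.48544.
Per-age-group product (5 × ASFR × survival probability):
  20–24: 5 × 34.4/1000 × 0.9537 = 0.16404
  25–29: 5 × 124.8/1000 × 0.9514 = 0.59367
  30–34: 5 × 129.3/1000 × 0.9417 = 0.60881
  35–39: 5 × 84.1/1000 × 0.9367 = 0.39388
  40–44: 5 × 17.9/1000 × 0.9321 = 0.08342
  45–49: 5 × 1.7/1000 × 0.9238 = 0.00785
Sum = 1.85167
NRR = 0.48544 × 1.85167 = 0.89887
An NRR under 1 implies long-run decline under these rates.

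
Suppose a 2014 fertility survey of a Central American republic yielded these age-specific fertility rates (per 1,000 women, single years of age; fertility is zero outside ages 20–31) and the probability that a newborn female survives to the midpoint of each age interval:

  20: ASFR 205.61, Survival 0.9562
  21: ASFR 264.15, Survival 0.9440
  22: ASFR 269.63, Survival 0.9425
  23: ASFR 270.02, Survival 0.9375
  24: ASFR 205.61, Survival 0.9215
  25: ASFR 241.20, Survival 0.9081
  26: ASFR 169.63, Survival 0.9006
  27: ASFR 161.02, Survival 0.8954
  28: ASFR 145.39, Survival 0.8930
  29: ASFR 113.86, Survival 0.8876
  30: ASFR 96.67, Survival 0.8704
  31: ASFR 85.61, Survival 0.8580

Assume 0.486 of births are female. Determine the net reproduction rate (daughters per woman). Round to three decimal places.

Proportion female at birth = 0.486.
Weighting each age-specific rate by interval width and survival:
  20: 1 × 205.61/1000 × 0.9562 = 0.19660
  21: 1 × 264.15/1000 × 0.9440 = 0.24936
  22: 1 × 269.63/1000 × 0.9425 = 0.25413
  23: 1 × 270.02/1000 × 0.9375 = 0.25314
  24: 1 × 205.61/1000 × 0.9215 = 0.18947
  25: 1 × 241.20/1000 × 0.9081 = 0.21903
  26: 1 × 169.63/1000 × 0.9006 = 0.15277
  27: 1 × 161.02/1000 × 0.8954 = 0.14418
  28: 1 × 145.39/1000 × 0.8930 = 0.12983
  29: 1 × 113.86/1000 × 0.8876 = 0.10106
  30: 1 × 96.67/1000 × 0.8704 = 0.08414
  31: 1 × 85.61/1000 × 0.8580 = 0.07345
Sum = 2.04716
NRR = 0.486 × 2.04716 = 0.99492

0.995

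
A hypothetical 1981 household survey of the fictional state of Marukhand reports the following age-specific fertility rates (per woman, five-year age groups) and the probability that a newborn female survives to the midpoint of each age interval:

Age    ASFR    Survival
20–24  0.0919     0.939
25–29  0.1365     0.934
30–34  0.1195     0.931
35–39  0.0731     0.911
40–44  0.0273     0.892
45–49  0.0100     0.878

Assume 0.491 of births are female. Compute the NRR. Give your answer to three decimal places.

1.043

Proportion female at birth = 0.491.
Each age group contributes 5 × ASFR × survival:
  20–24: 5 × 0.0919 × 0.939 = 0.43147
  25–29: 5 × 0.1365 × 0.934 = 0.63746
  30–34: 5 × 0.1195 × 0.931 = 0.55627
  35–39: 5 × 0.0731 × 0.911 = 0.33297
  40–44: 5 × 0.0273 × 0.892 = 0.12176
  45–49: 5 × 0.0100 × 0.878 = 0.04390
Sum = 2.12383
NRR = 0.491 × 2.12383 = 1.04280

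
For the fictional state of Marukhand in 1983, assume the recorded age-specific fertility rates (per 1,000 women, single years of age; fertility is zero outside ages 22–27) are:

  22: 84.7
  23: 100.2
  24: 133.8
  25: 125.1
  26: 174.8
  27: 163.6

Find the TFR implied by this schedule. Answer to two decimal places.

Sum of ASFRs = 84.7 + 100.2 + 133.8 + 125.1 + 174.8 + 163.6 = 782.2
TFR = 782.2 / 1000 = 0.7822

0.78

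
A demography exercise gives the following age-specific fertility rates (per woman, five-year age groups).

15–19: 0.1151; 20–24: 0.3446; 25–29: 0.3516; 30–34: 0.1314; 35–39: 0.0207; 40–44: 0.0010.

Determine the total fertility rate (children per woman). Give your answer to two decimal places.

4.82

Sum of ASFRs = 0.1151 + 0.3446 + 0.3516 + 0.1314 + 0.0207 + 0.0010 = 0.9644
TFR = 5 × 0.9644 = 4.822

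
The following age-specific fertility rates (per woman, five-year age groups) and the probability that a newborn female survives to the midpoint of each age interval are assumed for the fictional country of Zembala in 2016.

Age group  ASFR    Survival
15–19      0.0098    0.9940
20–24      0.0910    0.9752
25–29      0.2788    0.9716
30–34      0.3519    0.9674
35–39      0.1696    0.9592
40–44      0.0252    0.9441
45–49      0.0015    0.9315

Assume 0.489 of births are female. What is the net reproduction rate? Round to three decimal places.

Proportion female at birth = 0.489.
Weighting each age-specific rate by interval width and survival:
  15–19: 5 × 0.0098 × 0.9940 = 0.04871
  20–24: 5 × 0.0910 × 0.9752 = 0.44372
  25–29: 5 × 0.2788 × 0.9716 = 1.35441
  30–34: 5 × 0.3519 × 0.9674 = 1.70214
  35–39: 5 × 0.1696 × 0.9592 = 0.81340
  40–44: 5 × 0.0252 × 0.9441 = 0.11896
  45–49: 5 × 0.0015 × 0.9315 = 0.00699
Sum = 4.48833
NRR = 0.489 × 4.48833 = 2.19479

2.195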